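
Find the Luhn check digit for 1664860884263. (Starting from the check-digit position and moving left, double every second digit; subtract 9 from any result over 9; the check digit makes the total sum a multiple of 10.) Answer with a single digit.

7

Partial digits right→left: 3 6 2 4 8 8 0 6 8 4 6 6 1
Double every second digit counting from the check-digit position (so the 1st, 3rd, 5th, ... of the partial from the right).
  doubled (with −9 where >9): 6 4 7 0 7 3 2 → sum 29
  kept as-is: 6 4 8 6 4 6 → sum 34
Total = 29 + 34 = 63.
Check digit = (10 − (63 mod 10)) mod 10 = 7.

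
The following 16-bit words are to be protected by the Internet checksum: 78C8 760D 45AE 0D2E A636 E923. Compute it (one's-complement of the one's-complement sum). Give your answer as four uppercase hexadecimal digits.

One's-complement addition (fold any carry out of bit 15 back into bit 0):
  0x78C8 + 0x760D = 0x0EED5
  0xEED5 + 0x45AE = 0x13483 → wrap carry → 0x3484
  0x3484 + 0x0D2E = 0x041B2
  0x41B2 + 0xA636 = 0x0E7E8
  0xE7E8 + 0xE923 = 0x1D10B → wrap carry → 0xD10C
One's-complement sum = 0xD10C.
Checksum = ~0xD10C & 0xFFFF = 0x2EF3.

2EF3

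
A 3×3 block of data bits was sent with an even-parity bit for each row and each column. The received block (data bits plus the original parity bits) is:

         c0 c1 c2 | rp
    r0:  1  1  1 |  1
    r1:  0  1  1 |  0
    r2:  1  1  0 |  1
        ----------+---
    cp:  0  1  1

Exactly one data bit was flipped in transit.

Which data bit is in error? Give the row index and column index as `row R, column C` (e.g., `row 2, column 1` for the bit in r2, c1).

row 2, column 2

Recompute each row's even parity and compare to rp:
  r0: data parity 1, sent rp 1 → ok
  r1: data parity 0, sent rp 0 → ok
  r2: data parity 0, sent rp 1 → mismatch
Recompute each column's even parity and compare to cp:
  c0: data parity 0, sent cp 0 → ok
  c1: data parity 1, sent cp 1 → ok
  c2: data parity 0, sent cp 1 → mismatch
Exactly one row (r2) and one column (c2) fail → the flipped bit is at their intersection.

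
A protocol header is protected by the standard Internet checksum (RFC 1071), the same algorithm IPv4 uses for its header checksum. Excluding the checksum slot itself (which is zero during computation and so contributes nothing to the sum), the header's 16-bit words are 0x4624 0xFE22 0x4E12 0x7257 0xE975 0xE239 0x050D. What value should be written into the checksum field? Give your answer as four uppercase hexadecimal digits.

One's-complement addition (fold any carry out of bit 15 back into bit 0):
  0x4624 + 0xFE22 = 0x14446 → wrap carry → 0x4447
  0x4447 + 0x4E12 = 0x09259
  0x9259 + 0x7257 = 0x104B0 → wrap carry → 0x04B1
  0x04B1 + 0xE975 = 0x0EE26
  0xEE26 + 0xE239 = 0x1D05F → wrap carry → 0xD060
  0xD060 + 0x050D = 0x0D56D
One's-complement sum = 0xD56D.
Checksum = ~0xD56D & 0xFFFF = 0x2A92.

2A92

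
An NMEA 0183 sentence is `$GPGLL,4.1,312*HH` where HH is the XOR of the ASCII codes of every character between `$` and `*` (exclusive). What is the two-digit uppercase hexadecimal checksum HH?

4B

XOR the ASCII codes of the payload characters:
  'G' = 0x47 → acc = 0x47
  'P' = 0x50 → acc = 0x17
  'G' = 0x47 → acc = 0x50
  'L' = 0x4C → acc = 0x1C
  'L' = 0x4C → acc = 0x50
  ',' = 0x2C → acc = 0x7C
  '4' = 0x34 → acc = 0x48
  '.' = 0x2E → acc = 0x66
  '1' = 0x31 → acc = 0x57
  ',' = 0x2C → acc = 0x7B
  '3' = 0x33 → acc = 0x48
  '1' = 0x31 → acc = 0x79
  '2' = 0x32 → acc = 0x4B
Checksum = 0x4B.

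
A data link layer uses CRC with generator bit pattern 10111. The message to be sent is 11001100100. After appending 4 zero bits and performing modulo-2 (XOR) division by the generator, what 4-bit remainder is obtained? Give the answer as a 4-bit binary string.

1101

Append 4 zeros: 110011001000000. Divide by 10111 (XOR where the leading bit is 1):
  pos 0: 11001 XOR 10111 = 01110
  pos 1: 11101 XOR 10111 = 01010
  pos 2: 10100 XOR 10111 = 00011
  pos 5: 11010 XOR 10111 = 01101
  pos 6: 11010 XOR 10111 = 01101
  pos 7: 11010 XOR 10111 = 01101
  pos 8: 11010 XOR 10111 = 01101
  pos 9: 11010 XOR 10111 = 01101
  pos 10: 11010 XOR 10111 = 01101
Remainder (last 4 bits) = 1101. This is the CRC / FCS.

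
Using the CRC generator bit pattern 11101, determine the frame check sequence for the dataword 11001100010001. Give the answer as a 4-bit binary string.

Append 4 zeros: 110011000100010000. Divide by 11101 (XOR where the leading bit is 1):
  pos 0: 11001 XOR 11101 = 00100
  pos 2: 10010 XOR 11101 = 01111
  pos 3: 11110 XOR 11101 = 00011
  pos 6: 11010 XOR 11101 = 00111
  pos 8: 11100 XOR 11101 = 00001
  pos 12: 11000 XOR 11101 = 00101
Remainder (last 4 bits) = 1010. This is the CRC / FCS.

1010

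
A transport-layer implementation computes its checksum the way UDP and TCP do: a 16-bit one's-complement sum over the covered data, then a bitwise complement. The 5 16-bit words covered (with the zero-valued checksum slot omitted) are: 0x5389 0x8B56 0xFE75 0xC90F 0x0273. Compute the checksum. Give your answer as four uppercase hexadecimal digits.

5727

One's-complement addition (fold any carry out of bit 15 back into bit 0):
  0x5389 + 0x8B56 = 0x0DEDF
  0xDEDF + 0xFE75 = 0x1DD54 → wrap carry → 0xDD55
  0xDD55 + 0xC90F = 0x1A664 → wrap carry → 0xA665
  0xA665 + 0x0273 = 0x0A8D8
One's-complement sum = 0xA8D8.
Checksum = ~0xA8D8 & 0xFFFF = 0x5727.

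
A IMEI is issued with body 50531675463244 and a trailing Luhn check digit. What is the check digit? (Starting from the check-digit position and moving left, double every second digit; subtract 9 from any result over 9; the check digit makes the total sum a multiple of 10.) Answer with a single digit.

Partial digits right→left: 4 4 2 3 6 4 5 7 6 1 3 5 0 5
Double every second digit counting from the check-digit position (so the 1st, 3rd, 5th, ... of the partial from the right).
  doubled (with −9 where >9): 8 4 3 1 3 6 0 → sum 25
  kept as-is: 4 3 4 7 1 5 5 → sum 29
Total = 25 + 29 = 54.
Check digit = (10 − (54 mod 10)) mod 10 = 6.

6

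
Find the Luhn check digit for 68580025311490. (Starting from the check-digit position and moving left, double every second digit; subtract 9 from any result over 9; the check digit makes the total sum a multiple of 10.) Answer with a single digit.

Partial digits right→left: 0 9 4 1 1 3 5 2 0 0 8 5 8 6
Double every second digit counting from the check-digit position (so the 1st, 3rd, 5th, ... of the partial from the right).
  doubled (with −9 where >9): 0 8 2 1 0 7 7 → sum 25
  kept as-is: 9 1 3 2 0 5 6 → sum 26
Total = 25 + 26 = 51.
Check digit = (10 − (51 mod 10)) mod 10 = 9.

9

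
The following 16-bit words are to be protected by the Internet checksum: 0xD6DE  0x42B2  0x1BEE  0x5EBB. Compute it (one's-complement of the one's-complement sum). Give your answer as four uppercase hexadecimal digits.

One's-complement addition (fold any carry out of bit 15 back into bit 0):
  0xD6DE + 0x42B2 = 0x11990 → wrap carry → 0x1991
  0x1991 + 0x1BEE = 0x0357F
  0x357F + 0x5EBB = 0x0943A
One's-complement sum = 0x943A.
Checksum = ~0x943A & 0xFFFF = 0x6BC5.

6BC5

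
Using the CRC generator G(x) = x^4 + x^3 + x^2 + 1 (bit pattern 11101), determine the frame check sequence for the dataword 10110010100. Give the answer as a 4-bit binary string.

Append 4 zeros: 101100101000000. Divide by 11101 (XOR where the leading bit is 1):
  pos 0: 10110 XOR 11101 = 01011
  pos 1: 10110 XOR 11101 = 01011
  pos 2: 10111 XOR 11101 = 01010
  pos 3: 10100 XOR 11101 = 01001
  pos 4: 10011 XOR 11101 = 01110
  pos 5: 11100 XOR 11101 = 00001
  pos 9: 10000 XOR 11101 = 01101
  pos 10: 11010 XOR 11101 = 00111
Remainder (last 4 bits) = 0111. This is the CRC / FCS.

0111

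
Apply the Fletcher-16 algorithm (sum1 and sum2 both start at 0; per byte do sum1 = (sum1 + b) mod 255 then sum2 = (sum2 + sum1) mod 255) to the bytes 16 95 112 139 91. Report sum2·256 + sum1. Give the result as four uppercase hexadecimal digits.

Running sums (mod 255):
  after byte 0 (16): sum1=16, sum2=16
  after byte 1 (95): sum1=111, sum2=127
  after byte 2 (112): sum1=223, sum2=95
  after byte 3 (139): sum1=107, sum2=202
  after byte 4 (91): sum1=198, sum2=145
Checksum = sum2·256 + sum1 = 145·256 + 198 = 37318 = 0x91C6.

91C6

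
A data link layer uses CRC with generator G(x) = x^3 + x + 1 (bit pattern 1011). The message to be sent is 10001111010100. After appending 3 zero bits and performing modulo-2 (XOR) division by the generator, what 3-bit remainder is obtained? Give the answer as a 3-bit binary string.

100

Append 3 zeros: 10001111010100000. Divide by 1011 (XOR where the leading bit is 1):
  pos 0: 1000 XOR 1011 = 0011
  pos 2: 1111 XOR 1011 = 0100
  pos 3: 1001 XOR 1011 = 0010
  pos 5: 1010 XOR 1011 = 0001
  pos 8: 1101 XOR 1011 = 0110
  pos 9: 1100 XOR 1011 = 0111
  pos 10: 1110 XOR 1011 = 0101
  pos 11: 1010 XOR 1011 = 0001
Remainder (last 3 bits) = 100. This is the CRC / FCS.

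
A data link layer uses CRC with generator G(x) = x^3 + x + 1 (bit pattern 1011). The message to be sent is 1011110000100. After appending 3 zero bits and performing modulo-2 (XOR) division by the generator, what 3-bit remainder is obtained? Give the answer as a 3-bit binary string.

Append 3 zeros: 1011110000100000. Divide by 1011 (XOR where the leading bit is 1):
  pos 0: 1011 XOR 1011 = 0000
  pos 4: 1100 XOR 1011 = 0111
  pos 5: 1110 XOR 1011 = 0101
  pos 6: 1010 XOR 1011 = 0001
  pos 9: 1100 XOR 1011 = 0111
  pos 10: 1110 XOR 1011 = 0101
  pos 11: 1010 XOR 1011 = 0001
Remainder (last 3 bits) = 010. This is the CRC / FCS.

010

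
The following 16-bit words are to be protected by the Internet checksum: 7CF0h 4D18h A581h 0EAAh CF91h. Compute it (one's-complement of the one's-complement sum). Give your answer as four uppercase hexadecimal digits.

One's-complement addition (fold any carry out of bit 15 back into bit 0):
  0x7CF0 + 0x4D18 = 0x0CA08
  0xCA08 + 0xA581 = 0x16F89 → wrap carry → 0x6F8A
  0x6F8A + 0x0EAA = 0x07E34
  0x7E34 + 0xCF91 = 0x14DC5 → wrap carry → 0x4DC6
One's-complement sum = 0x4DC6.
Checksum = ~0x4DC6 & 0xFFFF = 0xB239.

B239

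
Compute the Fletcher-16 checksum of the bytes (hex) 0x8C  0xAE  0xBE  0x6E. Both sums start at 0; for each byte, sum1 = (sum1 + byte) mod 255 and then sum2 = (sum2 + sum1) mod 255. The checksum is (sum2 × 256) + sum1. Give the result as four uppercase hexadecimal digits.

Running sums (mod 255):
  after byte 0 (0x8C): sum1=140, sum2=140
  after byte 1 (0xAE): sum1=59, sum2=199
  after byte 2 (0xBE): sum1=249, sum2=193
  after byte 3 (0x6E): sum1=104, sum2=42
Checksum = sum2·256 + sum1 = 42·256 + 104 = 10856 = 0x2A68.

2A68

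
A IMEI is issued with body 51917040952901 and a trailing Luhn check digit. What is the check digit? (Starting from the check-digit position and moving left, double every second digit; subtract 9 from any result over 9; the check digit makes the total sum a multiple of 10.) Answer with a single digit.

Partial digits right→left: 1 0 9 2 5 9 0 4 0 7 1 9 1 5
Double every second digit counting from the check-digit position (so the 1st, 3rd, 5th, ... of the partial from the right).
  doubled (with −9 where >9): 2 9 1 0 0 2 2 → sum 16
  kept as-is: 0 2 9 4 7 9 5 → sum 36
Total = 16 + 36 = 52.
Check digit = (10 − (52 mod 10)) mod 10 = 8.

8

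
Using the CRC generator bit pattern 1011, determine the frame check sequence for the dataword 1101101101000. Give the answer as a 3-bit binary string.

001

Append 3 zeros: 1101101101000000. Divide by 1011 (XOR where the leading bit is 1):
  pos 0: 1101 XOR 1011 = 0110
  pos 1: 1101 XOR 1011 = 0110
  pos 2: 1100 XOR 1011 = 0111
  pos 3: 1111 XOR 1011 = 0100
  pos 4: 1001 XOR 1011 = 0010
  pos 6: 1001 XOR 1011 = 0010
  pos 8: 1000 XOR 1011 = 0011
  pos 10: 1100 XOR 1011 = 0111
  pos 11: 1110 XOR 1011 = 0101
  pos 12: 1010 XOR 1011 = 0001
Remainder (last 3 bits) = 001. This is the CRC / FCS.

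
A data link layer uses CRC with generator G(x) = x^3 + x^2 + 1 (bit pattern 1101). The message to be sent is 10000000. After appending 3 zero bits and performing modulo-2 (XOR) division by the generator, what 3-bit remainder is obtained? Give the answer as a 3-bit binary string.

101

Append 3 zeros: 10000000000. Divide by 1101 (XOR where the leading bit is 1):
  pos 0: 1000 XOR 1101 = 0101
  pos 1: 1010 XOR 1101 = 0111
  pos 2: 1110 XOR 1101 = 0011
  pos 4: 1100 XOR 1101 = 0001
  pos 7: 1000 XOR 1101 = 0101
Remainder (last 3 bits) = 101. This is the CRC / FCS.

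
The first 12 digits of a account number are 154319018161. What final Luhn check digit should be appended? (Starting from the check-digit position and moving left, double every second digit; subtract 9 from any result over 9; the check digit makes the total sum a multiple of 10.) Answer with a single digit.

8

Partial digits right→left: 1 6 1 8 1 0 9 1 3 4 5 1
Double every second digit counting from the check-digit position (so the 1st, 3rd, 5th, ... of the partial from the right).
  doubled (with −9 where >9): 2 2 2 9 6 1 → sum 22
  kept as-is: 6 8 0 1 4 1 → sum 20
Total = 22 + 20 = 42.
Check digit = (10 − (42 mod 10)) mod 10 = 8.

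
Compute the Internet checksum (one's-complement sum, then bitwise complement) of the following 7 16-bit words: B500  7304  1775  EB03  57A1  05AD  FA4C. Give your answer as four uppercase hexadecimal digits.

7DE6

One's-complement addition (fold any carry out of bit 15 back into bit 0):
  0xB500 + 0x7304 = 0x12804 → wrap carry → 0x2805
  0x2805 + 0x1775 = 0x03F7A
  0x3F7A + 0xEB03 = 0x12A7D → wrap carry → 0x2A7E
  0x2A7E + 0x57A1 = 0x0821F
  0x821F + 0x05AD = 0x087CC
  0x87CC + 0xFA4C = 0x18218 → wrap carry → 0x8219
One's-complement sum = 0x8219.
Checksum = ~0x8219 & 0xFFFF = 0x7DE6.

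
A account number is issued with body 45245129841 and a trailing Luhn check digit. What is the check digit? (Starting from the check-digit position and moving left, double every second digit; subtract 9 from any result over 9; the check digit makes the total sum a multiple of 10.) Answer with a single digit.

Partial digits right→left: 1 4 8 9 2 1 5 4 2 5 4
Double every second digit counting from the check-digit position (so the 1st, 3rd, 5th, ... of the partial from the right).
  doubled (with −9 where >9): 2 7 4 1 4 8 → sum 26
  kept as-is: 4 9 1 4 5 → sum 23
Total = 26 + 23 = 49.
Check digit = (10 − (49 mod 10)) mod 10 = 1.

1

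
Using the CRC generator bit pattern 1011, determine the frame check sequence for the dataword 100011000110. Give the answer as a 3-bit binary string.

Append 3 zeros: 100011000110000. Divide by 1011 (XOR where the leading bit is 1):
  pos 0: 1000 XOR 1011 = 0011
  pos 2: 1111 XOR 1011 = 0100
  pos 3: 1000 XOR 1011 = 0011
  pos 5: 1100 XOR 1011 = 0111
  pos 6: 1111 XOR 1011 = 0100
  pos 7: 1001 XOR 1011 = 0010
  pos 9: 1000 XOR 1011 = 0011
  pos 11: 1100 XOR 1011 = 0111
Remainder (last 3 bits) = 111. This is the CRC / FCS.

111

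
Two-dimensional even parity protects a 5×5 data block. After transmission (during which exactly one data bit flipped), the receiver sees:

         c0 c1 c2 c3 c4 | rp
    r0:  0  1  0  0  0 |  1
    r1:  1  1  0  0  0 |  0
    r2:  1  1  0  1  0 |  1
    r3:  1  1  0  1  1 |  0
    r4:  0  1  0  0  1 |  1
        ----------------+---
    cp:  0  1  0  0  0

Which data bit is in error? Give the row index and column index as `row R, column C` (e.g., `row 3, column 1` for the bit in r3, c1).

row 4, column 0

Recompute each row's even parity and compare to rp:
  r0: data parity 1, sent rp 1 → ok
  r1: data parity 0, sent rp 0 → ok
  r2: data parity 1, sent rp 1 → ok
  r3: data parity 0, sent rp 0 → ok
  r4: data parity 0, sent rp 1 → mismatch
Recompute each column's even parity and compare to cp:
  c0: data parity 1, sent cp 0 → mismatch
  c1: data parity 1, sent cp 1 → ok
  c2: data parity 0, sent cp 0 → ok
  c3: data parity 0, sent cp 0 → ok
  c4: data parity 0, sent cp 0 → ok
Exactly one row (r4) and one column (c0) fail → the flipped bit is at their intersection.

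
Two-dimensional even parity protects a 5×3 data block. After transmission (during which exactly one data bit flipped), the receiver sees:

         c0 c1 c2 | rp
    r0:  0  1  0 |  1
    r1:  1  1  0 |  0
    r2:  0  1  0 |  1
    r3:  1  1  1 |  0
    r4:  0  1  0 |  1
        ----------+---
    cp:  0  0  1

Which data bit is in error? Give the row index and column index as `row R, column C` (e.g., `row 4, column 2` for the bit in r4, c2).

row 3, column 1

Recompute each row's even parity and compare to rp:
  r0: data parity 1, sent rp 1 → ok
  r1: data parity 0, sent rp 0 → ok
  r2: data parity 1, sent rp 1 → ok
  r3: data parity 1, sent rp 0 → mismatch
  r4: data parity 1, sent rp 1 → ok
Recompute each column's even parity and compare to cp:
  c0: data parity 0, sent cp 0 → ok
  c1: data parity 1, sent cp 0 → mismatch
  c2: data parity 1, sent cp 1 → ok
Exactly one row (r3) and one column (c1) fail → the flipped bit is at their intersection.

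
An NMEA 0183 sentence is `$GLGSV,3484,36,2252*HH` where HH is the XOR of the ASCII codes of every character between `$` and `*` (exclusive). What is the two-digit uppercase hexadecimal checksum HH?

6C

XOR the ASCII codes of the payload characters:
  'G' = 0x47 → acc = 0x47
  'L' = 0x4C → acc = 0x0B
  'G' = 0x47 → acc = 0x4C
  'S' = 0x53 → acc = 0x1F
  'V' = 0x56 → acc = 0x49
  ',' = 0x2C → acc = 0x65
  '3' = 0x33 → acc = 0x56
  '4' = 0x34 → acc = 0x62
  '8' = 0x38 → acc = 0x5A
  '4' = 0x34 → acc = 0x6E
  ',' = 0x2C → acc = 0x42
  '3' = 0x33 → acc = 0x71
  '6' = 0x36 → acc = 0x47
  ',' = 0x2C → acc = 0x6B
  '2' = 0x32 → acc = 0x59
  '2' = 0x32 → acc = 0x6B
  '5' = 0x35 → acc = 0x5E
  '2' = 0x32 → acc = 0x6C
Checksum = 0x6C.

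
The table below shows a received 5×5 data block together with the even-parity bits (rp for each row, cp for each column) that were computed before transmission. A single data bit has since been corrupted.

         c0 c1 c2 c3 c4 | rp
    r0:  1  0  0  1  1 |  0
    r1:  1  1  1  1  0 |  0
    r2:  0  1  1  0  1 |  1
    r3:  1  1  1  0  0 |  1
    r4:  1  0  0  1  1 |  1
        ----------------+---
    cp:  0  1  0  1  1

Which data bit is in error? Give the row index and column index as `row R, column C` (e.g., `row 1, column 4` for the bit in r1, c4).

row 0, column 2

Recompute each row's even parity and compare to rp:
  r0: data parity 1, sent rp 0 → mismatch
  r1: data parity 0, sent rp 0 → ok
  r2: data parity 1, sent rp 1 → ok
  r3: data parity 1, sent rp 1 → ok
  r4: data parity 1, sent rp 1 → ok
Recompute each column's even parity and compare to cp:
  c0: data parity 0, sent cp 0 → ok
  c1: data parity 1, sent cp 1 → ok
  c2: data parity 1, sent cp 0 → mismatch
  c3: data parity 1, sent cp 1 → ok
  c4: data parity 1, sent cp 1 → ok
Exactly one row (r0) and one column (c2) fail → the flipped bit is at their intersection.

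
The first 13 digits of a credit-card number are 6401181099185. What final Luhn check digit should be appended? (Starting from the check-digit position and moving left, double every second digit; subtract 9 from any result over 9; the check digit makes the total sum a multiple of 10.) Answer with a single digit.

Partial digits right→left: 5 8 1 9 9 0 1 8 1 1 0 4 6
Double every second digit counting from the check-digit position (so the 1st, 3rd, 5th, ... of the partial from the right).
  doubled (with −9 where >9): 1 2 9 2 2 0 3 → sum 19
  kept as-is: 8 9 0 8 1 4 → sum 30
Total = 19 + 30 = 49.
Check digit = (10 − (49 mod 10)) mod 10 = 1.

1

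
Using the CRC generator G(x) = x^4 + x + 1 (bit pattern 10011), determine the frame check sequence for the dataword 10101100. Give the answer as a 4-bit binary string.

0011

Append 4 zeros: 101011000000. Divide by 10011 (XOR where the leading bit is 1):
  pos 0: 10101 XOR 10011 = 00110
  pos 2: 11010 XOR 10011 = 01001
  pos 3: 10010 XOR 10011 = 00001
  pos 7: 10000 XOR 10011 = 00011
Remainder (last 4 bits) = 0011. This is the CRC / FCS.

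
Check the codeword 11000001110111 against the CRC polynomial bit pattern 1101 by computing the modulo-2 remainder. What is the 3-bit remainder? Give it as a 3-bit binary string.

000

Modulo-2 division of 11000001110111 by 1101:
  pos 0: 1100 XOR 1101 = 0001
  pos 3: 1000 XOR 1101 = 0101
  pos 4: 1011 XOR 1101 = 0110
  pos 5: 1101 XOR 1101 = 0000
  pos 9: 1011 XOR 1101 = 0110
  pos 10: 1101 XOR 1101 = 0000
Remainder = 000 (zero — the frame passes the CRC check).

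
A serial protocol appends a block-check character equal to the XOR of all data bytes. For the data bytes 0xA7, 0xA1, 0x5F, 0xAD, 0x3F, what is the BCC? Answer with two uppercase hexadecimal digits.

XOR the bytes together:
  start with 0xA7
  0xA7 ⊕ 0xA1 = 0x06
  0x06 ⊕ 0x5F = 0x59
  0x59 ⊕ 0xAD = 0xF4
  0xF4 ⊕ 0x3F = 0xCB

CB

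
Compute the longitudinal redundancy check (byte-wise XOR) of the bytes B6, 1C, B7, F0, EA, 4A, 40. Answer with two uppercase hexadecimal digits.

0D

XOR the bytes together:
  start with 0xB6
  0xB6 ⊕ 0x1C = 0xAA
  0xAA ⊕ 0xB7 = 0x1D
  0x1D ⊕ 0xF0 = 0xED
  0xED ⊕ 0xEA = 0x07
  0x07 ⊕ 0x4A = 0x4D
  0x4D ⊕ 0x40 = 0x0D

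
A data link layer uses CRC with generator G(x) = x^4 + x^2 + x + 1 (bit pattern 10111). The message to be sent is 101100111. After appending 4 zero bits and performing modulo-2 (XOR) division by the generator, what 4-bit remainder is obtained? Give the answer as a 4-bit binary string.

Append 4 zeros: 1011001110000. Divide by 10111 (XOR where the leading bit is 1):
  pos 0: 10110 XOR 10111 = 00001
  pos 4: 10111 XOR 10111 = 00000
Remainder (last 4 bits) = 0000. This is the CRC / FCS.

0000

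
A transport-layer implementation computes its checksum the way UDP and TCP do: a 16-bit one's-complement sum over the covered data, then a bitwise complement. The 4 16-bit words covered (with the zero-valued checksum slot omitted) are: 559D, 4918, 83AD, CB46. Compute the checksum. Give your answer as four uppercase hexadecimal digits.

1256

One's-complement addition (fold any carry out of bit 15 back into bit 0):
  0x559D + 0x4918 = 0x09EB5
  0x9EB5 + 0x83AD = 0x12262 → wrap carry → 0x2263
  0x2263 + 0xCB46 = 0x0EDA9
One's-complement sum = 0xEDA9.
Checksum = ~0xEDA9 & 0xFFFF = 0x1256.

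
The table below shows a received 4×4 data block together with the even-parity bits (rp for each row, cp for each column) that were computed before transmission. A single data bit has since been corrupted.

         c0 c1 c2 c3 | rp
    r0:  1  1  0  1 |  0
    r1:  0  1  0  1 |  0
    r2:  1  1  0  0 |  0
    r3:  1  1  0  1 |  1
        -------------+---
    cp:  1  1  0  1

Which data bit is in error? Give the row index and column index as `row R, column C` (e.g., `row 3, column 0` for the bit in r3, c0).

Recompute each row's even parity and compare to rp:
  r0: data parity 1, sent rp 0 → mismatch
  r1: data parity 0, sent rp 0 → ok
  r2: data parity 0, sent rp 0 → ok
  r3: data parity 1, sent rp 1 → ok
Recompute each column's even parity and compare to cp:
  c0: data parity 1, sent cp 1 → ok
  c1: data parity 0, sent cp 1 → mismatch
  c2: data parity 0, sent cp 0 → ok
  c3: data parity 1, sent cp 1 → ok
Exactly one row (r0) and one column (c1) fail → the flipped bit is at their intersection.

row 0, column 1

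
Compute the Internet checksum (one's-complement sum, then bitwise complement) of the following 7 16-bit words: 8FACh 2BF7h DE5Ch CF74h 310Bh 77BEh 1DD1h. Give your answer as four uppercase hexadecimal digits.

CFEF

One's-complement addition (fold any carry out of bit 15 back into bit 0):
  0x8FAC + 0x2BF7 = 0x0BBA3
  0xBBA3 + 0xDE5C = 0x199FF → wrap carry → 0x9A00
  0x9A00 + 0xCF74 = 0x16974 → wrap carry → 0x6975
  0x6975 + 0x310B = 0x09A80
  0x9A80 + 0x77BE = 0x1123E → wrap carry → 0x123F
  0x123F + 0x1DD1 = 0x03010
One's-complement sum = 0x3010.
Checksum = ~0x3010 & 0xFFFF = 0xCFEF.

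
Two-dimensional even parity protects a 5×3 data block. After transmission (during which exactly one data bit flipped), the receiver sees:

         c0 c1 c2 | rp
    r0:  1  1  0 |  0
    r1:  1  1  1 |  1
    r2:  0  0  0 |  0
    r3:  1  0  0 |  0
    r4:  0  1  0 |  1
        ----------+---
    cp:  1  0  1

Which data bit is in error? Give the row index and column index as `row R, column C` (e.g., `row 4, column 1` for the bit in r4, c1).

Recompute each row's even parity and compare to rp:
  r0: data parity 0, sent rp 0 → ok
  r1: data parity 1, sent rp 1 → ok
  r2: data parity 0, sent rp 0 → ok
  r3: data parity 1, sent rp 0 → mismatch
  r4: data parity 1, sent rp 1 → ok
Recompute each column's even parity and compare to cp:
  c0: data parity 1, sent cp 1 → ok
  c1: data parity 1, sent cp 0 → mismatch
  c2: data parity 1, sent cp 1 → ok
Exactly one row (r3) and one column (c1) fail → the flipped bit is at their intersection.

row 3, column 1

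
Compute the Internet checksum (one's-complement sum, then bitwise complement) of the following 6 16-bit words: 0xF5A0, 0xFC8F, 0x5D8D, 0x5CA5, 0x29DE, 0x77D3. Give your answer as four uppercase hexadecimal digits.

B1EA

One's-complement addition (fold any carry out of bit 15 back into bit 0):
  0xF5A0 + 0xFC8F = 0x1F22F → wrap carry → 0xF230
  0xF230 + 0x5D8D = 0x14FBD → wrap carry → 0x4FBE
  0x4FBE + 0x5CA5 = 0x0AC63
  0xAC63 + 0x29DE = 0x0D641
  0xD641 + 0x77D3 = 0x14E14 → wrap carry → 0x4E15
One's-complement sum = 0x4E15.
Checksum = ~0x4E15 & 0xFFFF = 0xB1EA.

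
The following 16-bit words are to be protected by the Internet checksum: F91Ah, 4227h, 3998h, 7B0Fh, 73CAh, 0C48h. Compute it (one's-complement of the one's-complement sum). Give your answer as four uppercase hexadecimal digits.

One's-complement addition (fold any carry out of bit 15 back into bit 0):
  0xF91A + 0x4227 = 0x13B41 → wrap carry → 0x3B42
  0x3B42 + 0x3998 = 0x074DA
  0x74DA + 0x7B0F = 0x0EFE9
  0xEFE9 + 0x73CA = 0x163B3 → wrap carry → 0x63B4
  0x63B4 + 0x0C48 = 0x06FFC
One's-complement sum = 0x6FFC.
Checksum = ~0x6FFC & 0xFFFF = 0x9003.

9003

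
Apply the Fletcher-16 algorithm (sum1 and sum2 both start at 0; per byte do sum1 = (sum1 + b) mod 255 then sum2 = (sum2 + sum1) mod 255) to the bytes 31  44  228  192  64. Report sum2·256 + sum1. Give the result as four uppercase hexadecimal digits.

BC31

Running sums (mod 255):
  after byte 0 (31): sum1=31, sum2=31
  after byte 1 (44): sum1=75, sum2=106
  after byte 2 (228): sum1=48, sum2=154
  after byte 3 (192): sum1=240, sum2=139
  after byte 4 (64): sum1=49, sum2=188
Checksum = sum2·256 + sum1 = 188·256 + 49 = 48177 = 0xBC31.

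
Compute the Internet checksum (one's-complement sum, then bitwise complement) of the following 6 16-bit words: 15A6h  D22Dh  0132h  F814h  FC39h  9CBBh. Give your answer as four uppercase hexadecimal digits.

85EF

One's-complement addition (fold any carry out of bit 15 back into bit 0):
  0x15A6 + 0xD22D = 0x0E7D3
  0xE7D3 + 0x0132 = 0x0E905
  0xE905 + 0xF814 = 0x1E119 → wrap carry → 0xE11A
  0xE11A + 0xFC39 = 0x1DD53 → wrap carry → 0xDD54
  0xDD54 + 0x9CBB = 0x17A0F → wrap carry → 0x7A10
One's-complement sum = 0x7A10.
Checksum = ~0x7A10 & 0xFFFF = 0x85EF.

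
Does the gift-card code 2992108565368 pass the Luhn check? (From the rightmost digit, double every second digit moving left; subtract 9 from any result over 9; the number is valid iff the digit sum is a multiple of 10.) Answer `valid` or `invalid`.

From the right, keep odd positions and double even positions (subtract 9 from any doubled value over 9):
  doubled (positions 2,4,...): 3 1 1 0 4 9 → sum 18
  kept (positions 1,3,...): 8 3 6 8 1 9 2 → sum 37
Total = 55.
55 mod 10 = 5, so the number is invalid.

invalid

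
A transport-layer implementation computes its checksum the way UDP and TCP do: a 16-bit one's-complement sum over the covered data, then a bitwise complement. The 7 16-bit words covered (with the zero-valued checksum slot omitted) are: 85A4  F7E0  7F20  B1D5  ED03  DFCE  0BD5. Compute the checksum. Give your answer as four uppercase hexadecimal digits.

One's-complement addition (fold any carry out of bit 15 back into bit 0):
  0x85A4 + 0xF7E0 = 0x17D84 → wrap carry → 0x7D85
  0x7D85 + 0x7F20 = 0x0FCA5
  0xFCA5 + 0xB1D5 = 0x1AE7A → wrap carry → 0xAE7B
  0xAE7B + 0xED03 = 0x19B7E → wrap carry → 0x9B7F
  0x9B7F + 0xDFCE = 0x17B4D → wrap carry → 0x7B4E
  0x7B4E + 0x0BD5 = 0x08723
One's-complement sum = 0x8723.
Checksum = ~0x8723 & 0xFFFF = 0x78DC.

78DC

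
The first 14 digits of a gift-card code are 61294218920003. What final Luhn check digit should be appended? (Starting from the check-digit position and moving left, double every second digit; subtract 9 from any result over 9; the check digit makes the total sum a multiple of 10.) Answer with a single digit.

6

Partial digits right→left: 3 0 0 0 2 9 8 1 2 4 9 2 1 6
Double every second digit counting from the check-digit position (so the 1st, 3rd, 5th, ... of the partial from the right).
  doubled (with −9 where >9): 6 0 4 7 4 9 2 → sum 32
  kept as-is: 0 0 9 1 4 2 6 → sum 22
Total = 32 + 22 = 54.
Check digit = (10 − (54 mod 10)) mod 10 = 6.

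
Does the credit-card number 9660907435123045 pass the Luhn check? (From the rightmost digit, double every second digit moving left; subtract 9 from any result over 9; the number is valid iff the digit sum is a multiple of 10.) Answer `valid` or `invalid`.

valid

From the right, keep odd positions and double even positions (subtract 9 from any doubled value over 9):
  doubled (positions 2,4,...): 8 6 2 6 5 9 3 9 → sum 48
  kept (positions 1,3,...): 5 0 2 5 4 0 0 6 → sum 22
Total = 70.
70 mod 10 = 0, so the number is valid.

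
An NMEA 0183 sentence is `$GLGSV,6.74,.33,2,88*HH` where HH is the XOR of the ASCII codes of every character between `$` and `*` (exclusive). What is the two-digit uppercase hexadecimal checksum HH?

XOR the ASCII codes of the payload characters:
  'G' = 0x47 → acc = 0x47
  'L' = 0x4C → acc = 0x0B
  'G' = 0x47 → acc = 0x4C
  'S' = 0x53 → acc = 0x1F
  'V' = 0x56 → acc = 0x49
  ',' = 0x2C → acc = 0x65
  '6' = 0x36 → acc = 0x53
  '.' = 0x2E → acc = 0x7D
  '7' = 0x37 → acc = 0x4A
  '4' = 0x34 → acc = 0x7E
  ',' = 0x2C → acc = 0x52
  '.' = 0x2E → acc = 0x7C
  '3' = 0x33 → acc = 0x4F
  '3' = 0x33 → acc = 0x7C
  ',' = 0x2C → acc = 0x50
  '2' = 0x32 → acc = 0x62
  ',' = 0x2C → acc = 0x4E
  '8' = 0x38 → acc = 0x76
  '8' = 0x38 → acc = 0x4E
Checksum = 0x4E.

4E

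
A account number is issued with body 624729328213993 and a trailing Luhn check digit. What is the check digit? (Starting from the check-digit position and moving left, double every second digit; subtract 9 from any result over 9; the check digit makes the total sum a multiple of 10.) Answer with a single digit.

Partial digits right→left: 3 9 9 3 1 2 8 2 3 9 2 7 4 2 6
Double every second digit counting from the check-digit position (so the 1st, 3rd, 5th, ... of the partial from the right).
  doubled (with −9 where >9): 6 9 2 7 6 4 8 3 → sum 45
  kept as-is: 9 3 2 2 9 7 2 → sum 34
Total = 45 + 34 = 79.
Check digit = (10 − (79 mod 10)) mod 10 = 1.

1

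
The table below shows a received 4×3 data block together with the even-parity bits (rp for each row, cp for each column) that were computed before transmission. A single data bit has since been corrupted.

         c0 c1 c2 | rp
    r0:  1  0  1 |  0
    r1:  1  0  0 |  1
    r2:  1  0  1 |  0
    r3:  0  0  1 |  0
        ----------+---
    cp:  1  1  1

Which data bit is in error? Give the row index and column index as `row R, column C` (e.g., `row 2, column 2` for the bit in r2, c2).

row 3, column 1

Recompute each row's even parity and compare to rp:
  r0: data parity 0, sent rp 0 → ok
  r1: data parity 1, sent rp 1 → ok
  r2: data parity 0, sent rp 0 → ok
  r3: data parity 1, sent rp 0 → mismatch
Recompute each column's even parity and compare to cp:
  c0: data parity 1, sent cp 1 → ok
  c1: data parity 0, sent cp 1 → mismatch
  c2: data parity 1, sent cp 1 → ok
Exactly one row (r3) and one column (c1) fail → the flipped bit is at their intersection.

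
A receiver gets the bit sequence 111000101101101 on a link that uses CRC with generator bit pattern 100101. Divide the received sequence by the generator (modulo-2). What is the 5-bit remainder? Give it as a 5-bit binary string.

Modulo-2 division of 111000101101101 by 100101:
  pos 0: 111000 XOR 100101 = 011101
  pos 1: 111011 XOR 100101 = 011110
  pos 2: 111100 XOR 100101 = 011001
  pos 3: 110011 XOR 100101 = 010110
  pos 4: 101101 XOR 100101 = 001000
  pos 6: 100001 XOR 100101 = 000100
  pos 9: 100101 XOR 100101 = 000000
Remainder = 00000 (zero — the frame passes the CRC check).

00000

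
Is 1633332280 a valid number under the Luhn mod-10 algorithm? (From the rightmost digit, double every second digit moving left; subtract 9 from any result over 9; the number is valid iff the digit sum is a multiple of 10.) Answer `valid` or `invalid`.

From the right, keep odd positions and double even positions (subtract 9 from any doubled value over 9):
  doubled (positions 2,4,...): 7 4 6 6 2 → sum 25
  kept (positions 1,3,...): 0 2 3 3 6 → sum 14
Total = 39.
39 mod 10 = 9, so the number is invalid.

invalid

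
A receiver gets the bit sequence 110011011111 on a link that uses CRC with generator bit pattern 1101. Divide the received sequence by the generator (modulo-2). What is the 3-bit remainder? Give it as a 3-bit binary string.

Modulo-2 division of 110011011111 by 1101:
  pos 0: 1100 XOR 1101 = 0001
  pos 3: 1110 XOR 1101 = 0011
  pos 5: 1111 XOR 1101 = 0010
  pos 7: 1011 XOR 1101 = 0110
  pos 8: 1101 XOR 1101 = 0000
Remainder = 000 (zero — the frame passes the CRC check).

000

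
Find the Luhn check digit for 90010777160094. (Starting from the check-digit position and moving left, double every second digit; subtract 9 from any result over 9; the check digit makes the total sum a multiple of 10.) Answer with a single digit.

Partial digits right→left: 4 9 0 0 6 1 7 7 7 0 1 0 0 9
Double every second digit counting from the check-digit position (so the 1st, 3rd, 5th, ... of the partial from the right).
  doubled (with −9 where >9): 8 0 3 5 5 2 0 → sum 23
  kept as-is: 9 0 1 7 0 0 9 → sum 26
Total = 23 + 26 = 49.
Check digit = (10 − (49 mod 10)) mod 10 = 1.

1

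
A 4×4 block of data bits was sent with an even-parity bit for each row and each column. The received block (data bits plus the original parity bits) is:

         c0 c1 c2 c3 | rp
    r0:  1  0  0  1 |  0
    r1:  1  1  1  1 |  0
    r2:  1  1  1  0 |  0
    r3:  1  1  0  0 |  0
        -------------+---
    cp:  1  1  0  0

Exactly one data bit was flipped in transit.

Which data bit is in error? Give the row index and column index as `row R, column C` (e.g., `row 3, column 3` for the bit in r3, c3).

Recompute each row's even parity and compare to rp:
  r0: data parity 0, sent rp 0 → ok
  r1: data parity 0, sent rp 0 → ok
  r2: data parity 1, sent rp 0 → mismatch
  r3: data parity 0, sent rp 0 → ok
Recompute each column's even parity and compare to cp:
  c0: data parity 0, sent cp 1 → mismatch
  c1: data parity 1, sent cp 1 → ok
  c2: data parity 0, sent cp 0 → ok
  c3: data parity 0, sent cp 0 → ok
Exactly one row (r2) and one column (c0) fail → the flipped bit is at their intersection.

row 2, column 0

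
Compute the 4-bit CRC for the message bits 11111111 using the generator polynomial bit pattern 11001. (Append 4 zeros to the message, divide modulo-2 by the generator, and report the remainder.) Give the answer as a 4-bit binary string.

0110

Append 4 zeros: 111111110000. Divide by 11001 (XOR where the leading bit is 1):
  pos 0: 11111 XOR 11001 = 00110
  pos 2: 11011 XOR 11001 = 00010
  pos 5: 10100 XOR 11001 = 01101
  pos 6: 11010 XOR 11001 = 00011
Remainder (last 4 bits) = 0110. This is the CRC / FCS.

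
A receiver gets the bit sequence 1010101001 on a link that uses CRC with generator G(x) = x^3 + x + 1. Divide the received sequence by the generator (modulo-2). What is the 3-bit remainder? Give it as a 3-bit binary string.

Modulo-2 division of 1010101001 by 1011:
  pos 0: 1010 XOR 1011 = 0001
  pos 3: 1101 XOR 1011 = 0110
  pos 4: 1100 XOR 1011 = 0111
  pos 5: 1110 XOR 1011 = 0101
  pos 6: 1011 XOR 1011 = 0000
Remainder = 000 (zero — the frame passes the CRC check).

000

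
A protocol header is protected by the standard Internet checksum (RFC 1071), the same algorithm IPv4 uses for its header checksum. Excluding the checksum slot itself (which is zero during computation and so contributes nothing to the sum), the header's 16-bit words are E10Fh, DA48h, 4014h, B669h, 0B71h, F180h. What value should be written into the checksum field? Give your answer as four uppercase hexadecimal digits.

5137

One's-complement addition (fold any carry out of bit 15 back into bit 0):
  0xE10F + 0xDA48 = 0x1BB57 → wrap carry → 0xBB58
  0xBB58 + 0x4014 = 0x0FB6C
  0xFB6C + 0xB669 = 0x1B1D5 → wrap carry → 0xB1D6
  0xB1D6 + 0x0B71 = 0x0BD47
  0xBD47 + 0xF180 = 0x1AEC7 → wrap carry → 0xAEC8
One's-complement sum = 0xAEC8.
Checksum = ~0xAEC8 & 0xFFFF = 0x5137.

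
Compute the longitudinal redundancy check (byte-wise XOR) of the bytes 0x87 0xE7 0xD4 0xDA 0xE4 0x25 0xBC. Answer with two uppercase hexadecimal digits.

13

XOR the bytes together:
  start with 0x87
  0x87 ⊕ 0xE7 = 0x60
  0x60 ⊕ 0xD4 = 0xB4
  0xB4 ⊕ 0xDA = 0x6E
  0x6E ⊕ 0xE4 = 0x8A
  0x8A ⊕ 0x25 = 0xAF
  0xAF ⊕ 0xBC = 0x13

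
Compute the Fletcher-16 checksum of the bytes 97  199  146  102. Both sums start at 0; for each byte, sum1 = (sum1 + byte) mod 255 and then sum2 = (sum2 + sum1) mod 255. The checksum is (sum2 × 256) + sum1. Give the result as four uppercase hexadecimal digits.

6822

Running sums (mod 255):
  after byte 0 (97): sum1=97, sum2=97
  after byte 1 (199): sum1=41, sum2=138
  after byte 2 (146): sum1=187, sum2=70
  after byte 3 (102): sum1=34, sum2=104
Checksum = sum2·256 + sum1 = 104·256 + 34 = 26658 = 0x6822.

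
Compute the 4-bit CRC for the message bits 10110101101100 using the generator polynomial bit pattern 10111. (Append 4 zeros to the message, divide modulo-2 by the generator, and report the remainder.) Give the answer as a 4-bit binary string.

0011

Append 4 zeros: 101101011011000000. Divide by 10111 (XOR where the leading bit is 1):
  pos 0: 10110 XOR 10111 = 00001
  pos 4: 11011 XOR 10111 = 01100
  pos 5: 11000 XOR 10111 = 01111
  pos 6: 11111 XOR 10111 = 01000
  pos 7: 10001 XOR 10111 = 00110
  pos 9: 11000 XOR 10111 = 01111
  pos 10: 11110 XOR 10111 = 01001
  pos 11: 10010 XOR 10111 = 00101
  pos 13: 10100 XOR 10111 = 00011
Remainder (last 4 bits) = 0011. This is the CRC / FCS.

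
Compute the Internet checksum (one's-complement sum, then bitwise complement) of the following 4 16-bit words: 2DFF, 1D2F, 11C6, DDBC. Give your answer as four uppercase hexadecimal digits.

C54E

One's-complement addition (fold any carry out of bit 15 back into bit 0):
  0x2DFF + 0x1D2F = 0x04B2E
  0x4B2E + 0x11C6 = 0x05CF4
  0x5CF4 + 0xDDBC = 0x13AB0 → wrap carry → 0x3AB1
One's-complement sum = 0x3AB1.
Checksum = ~0x3AB1 & 0xFFFF = 0xC54E.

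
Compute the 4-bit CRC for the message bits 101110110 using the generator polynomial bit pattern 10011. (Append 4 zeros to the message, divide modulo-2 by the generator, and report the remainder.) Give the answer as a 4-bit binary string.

1101

Append 4 zeros: 1011101100000. Divide by 10011 (XOR where the leading bit is 1):
  pos 0: 10111 XOR 10011 = 00100
  pos 2: 10001 XOR 10011 = 00010
  pos 5: 10100 XOR 10011 = 00111
  pos 7: 11100 XOR 10011 = 01111
  pos 8: 11110 XOR 10011 = 01101
Remainder (last 4 bits) = 1101. This is the CRC / FCS.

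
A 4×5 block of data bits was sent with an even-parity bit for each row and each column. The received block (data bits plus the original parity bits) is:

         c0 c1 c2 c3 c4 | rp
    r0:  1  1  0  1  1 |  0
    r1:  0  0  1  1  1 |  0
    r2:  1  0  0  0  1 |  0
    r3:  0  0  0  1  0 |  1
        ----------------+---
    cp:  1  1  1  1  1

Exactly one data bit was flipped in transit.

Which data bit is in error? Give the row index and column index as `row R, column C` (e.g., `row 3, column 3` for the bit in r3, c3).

Recompute each row's even parity and compare to rp:
  r0: data parity 0, sent rp 0 → ok
  r1: data parity 1, sent rp 0 → mismatch
  r2: data parity 0, sent rp 0 → ok
  r3: data parity 1, sent rp 1 → ok
Recompute each column's even parity and compare to cp:
  c0: data parity 0, sent cp 1 → mismatch
  c1: data parity 1, sent cp 1 → ok
  c2: data parity 1, sent cp 1 → ok
  c3: data parity 1, sent cp 1 → ok
  c4: data parity 1, sent cp 1 → ok
Exactly one row (r1) and one column (c0) fail → the flipped bit is at their intersection.

row 1, column 0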